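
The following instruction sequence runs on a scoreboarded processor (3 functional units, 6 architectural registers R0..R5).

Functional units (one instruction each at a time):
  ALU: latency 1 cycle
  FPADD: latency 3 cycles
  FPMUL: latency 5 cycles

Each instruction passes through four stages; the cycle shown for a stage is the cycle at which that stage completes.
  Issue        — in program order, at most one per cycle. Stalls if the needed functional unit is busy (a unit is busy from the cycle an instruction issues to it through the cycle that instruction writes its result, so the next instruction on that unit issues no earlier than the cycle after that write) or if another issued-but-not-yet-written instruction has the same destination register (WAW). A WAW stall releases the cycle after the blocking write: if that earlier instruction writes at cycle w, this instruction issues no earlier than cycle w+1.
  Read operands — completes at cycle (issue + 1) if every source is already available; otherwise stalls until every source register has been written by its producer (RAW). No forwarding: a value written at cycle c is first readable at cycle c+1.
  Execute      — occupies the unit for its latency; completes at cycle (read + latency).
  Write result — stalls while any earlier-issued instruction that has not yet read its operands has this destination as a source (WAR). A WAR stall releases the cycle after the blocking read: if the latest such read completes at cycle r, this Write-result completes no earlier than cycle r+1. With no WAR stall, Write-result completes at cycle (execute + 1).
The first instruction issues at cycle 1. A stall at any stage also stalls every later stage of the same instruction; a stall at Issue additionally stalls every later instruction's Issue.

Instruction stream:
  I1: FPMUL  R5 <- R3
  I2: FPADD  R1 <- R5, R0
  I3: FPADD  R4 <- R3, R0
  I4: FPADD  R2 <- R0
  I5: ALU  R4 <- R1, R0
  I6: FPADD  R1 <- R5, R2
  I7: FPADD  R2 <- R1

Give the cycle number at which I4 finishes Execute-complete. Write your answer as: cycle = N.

cycle 1: issue I1 (FPMUL)
cycle 2: I1 read-ops; issue I2 (FPADD)
cycle 7: I1 finished on FPMUL
cycle 8: I1→R5
cycle 9: I2 read-ops
cycle 12: I2 finished on FPADD
cycle 13: I2→R1
cycle 14: issue I3 (FPADD)
cycle 15: I3 read-ops
cycle 18: I3 finished on FPADD
cycle 19: I3→R4
cycle 20: issue I4 (FPADD)
cycle 21: I4 read-ops; issue I5 (ALU)
cycle 22: I5 read-ops
cycle 23: I5 finished on ALU
cycle 24: I4 finished on FPADD; I5→R4
cycle 25: I4→R2
cycle 26: issue I6 (FPADD)
cycle 27: I6 read-ops
cycle 30: I6 finished on FPADD
cycle 31: I6→R1
cycle 32: issue I7 (FPADD)
cycle 33: I7 read-ops
cycle 36: I7 finished on FPADD
cycle 37: I7→R2

cycle = 24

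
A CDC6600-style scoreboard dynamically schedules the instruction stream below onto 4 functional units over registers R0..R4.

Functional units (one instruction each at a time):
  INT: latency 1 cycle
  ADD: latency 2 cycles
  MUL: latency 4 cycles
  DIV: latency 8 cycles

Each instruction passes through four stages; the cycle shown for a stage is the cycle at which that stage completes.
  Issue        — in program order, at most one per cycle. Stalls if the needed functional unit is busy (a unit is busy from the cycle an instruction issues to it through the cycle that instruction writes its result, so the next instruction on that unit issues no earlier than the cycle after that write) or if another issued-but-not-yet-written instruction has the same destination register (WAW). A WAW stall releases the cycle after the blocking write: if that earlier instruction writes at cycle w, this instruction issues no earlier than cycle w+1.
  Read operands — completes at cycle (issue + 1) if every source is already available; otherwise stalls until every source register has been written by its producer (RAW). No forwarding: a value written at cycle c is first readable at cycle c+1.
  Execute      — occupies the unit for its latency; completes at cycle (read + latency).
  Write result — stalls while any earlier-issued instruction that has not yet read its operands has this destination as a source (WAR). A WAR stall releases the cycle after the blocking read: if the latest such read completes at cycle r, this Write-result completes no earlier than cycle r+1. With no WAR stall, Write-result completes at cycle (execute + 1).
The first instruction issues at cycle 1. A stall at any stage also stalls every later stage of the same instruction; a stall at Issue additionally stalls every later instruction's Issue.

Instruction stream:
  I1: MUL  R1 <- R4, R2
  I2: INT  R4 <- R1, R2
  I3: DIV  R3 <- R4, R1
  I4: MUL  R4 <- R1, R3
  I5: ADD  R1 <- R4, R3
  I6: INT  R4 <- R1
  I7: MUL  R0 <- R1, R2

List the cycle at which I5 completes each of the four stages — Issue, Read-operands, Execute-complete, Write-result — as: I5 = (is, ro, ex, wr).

  I1 | 1 | 2 | 6 | 7
  I2 | 2 | 8 | 9 | 10   RAW R1: wait I1 write@7
  I3 | 3 | 11 | 19 | 20   RAW R4: wait I2 write@10
  I4 | 11 | 21 | 25 | 26   WAW R4: wait I2 write@10 · RAW R3: wait I3 write@20
  I5 | 12 | 27 | 29 | 30   RAW R4: wait I4 write@26
  I6 | 27 | 31 | 32 | 33   WAW R4: wait I4 write@26 · RAW R1: wait I5 write@30
  I7 | 28 | 31 | 35 | 36   RAW R1: wait I5 write@30

I5 = (12, 27, 29, 30)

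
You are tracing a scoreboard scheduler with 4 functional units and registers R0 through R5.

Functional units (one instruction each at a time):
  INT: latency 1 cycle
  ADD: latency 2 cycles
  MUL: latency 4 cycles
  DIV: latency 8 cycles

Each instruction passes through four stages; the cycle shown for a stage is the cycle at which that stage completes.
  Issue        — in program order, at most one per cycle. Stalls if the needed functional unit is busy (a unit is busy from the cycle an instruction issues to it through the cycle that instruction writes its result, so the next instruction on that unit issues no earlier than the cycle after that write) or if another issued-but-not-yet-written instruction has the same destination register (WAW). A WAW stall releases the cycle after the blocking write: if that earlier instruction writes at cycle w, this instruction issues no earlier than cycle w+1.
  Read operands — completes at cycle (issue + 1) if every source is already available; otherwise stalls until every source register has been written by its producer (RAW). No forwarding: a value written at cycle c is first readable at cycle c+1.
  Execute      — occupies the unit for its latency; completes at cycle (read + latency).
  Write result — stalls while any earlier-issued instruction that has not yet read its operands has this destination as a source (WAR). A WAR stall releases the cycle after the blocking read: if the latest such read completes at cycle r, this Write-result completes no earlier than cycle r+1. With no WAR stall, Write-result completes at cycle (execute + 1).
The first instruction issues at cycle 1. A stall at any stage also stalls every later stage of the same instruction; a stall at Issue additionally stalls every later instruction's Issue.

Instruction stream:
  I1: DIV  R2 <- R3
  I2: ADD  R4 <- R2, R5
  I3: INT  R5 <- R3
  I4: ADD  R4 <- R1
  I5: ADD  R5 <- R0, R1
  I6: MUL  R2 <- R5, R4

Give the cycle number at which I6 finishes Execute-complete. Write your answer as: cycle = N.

cycle = 30

[1] I1→DIV
[2] I1 RO; I2→ADD
[3] I3→INT
[4] I3 RO
[5] I3 EX
[10] I1 EX
[11] I1 WR R2
[12] I2 RO
[13] I3 WR R5
[14] I2 EX
[15] I2 WR R4
[16] I4→ADD
[17] I4 RO
[19] I4 EX
[20] I4 WR R4
[21] I5→ADD
[22] I5 RO; I6→MUL
[24] I5 EX
[25] I5 WR R5
[26] I6 RO
[30] I6 EX
[31] I6 WR R2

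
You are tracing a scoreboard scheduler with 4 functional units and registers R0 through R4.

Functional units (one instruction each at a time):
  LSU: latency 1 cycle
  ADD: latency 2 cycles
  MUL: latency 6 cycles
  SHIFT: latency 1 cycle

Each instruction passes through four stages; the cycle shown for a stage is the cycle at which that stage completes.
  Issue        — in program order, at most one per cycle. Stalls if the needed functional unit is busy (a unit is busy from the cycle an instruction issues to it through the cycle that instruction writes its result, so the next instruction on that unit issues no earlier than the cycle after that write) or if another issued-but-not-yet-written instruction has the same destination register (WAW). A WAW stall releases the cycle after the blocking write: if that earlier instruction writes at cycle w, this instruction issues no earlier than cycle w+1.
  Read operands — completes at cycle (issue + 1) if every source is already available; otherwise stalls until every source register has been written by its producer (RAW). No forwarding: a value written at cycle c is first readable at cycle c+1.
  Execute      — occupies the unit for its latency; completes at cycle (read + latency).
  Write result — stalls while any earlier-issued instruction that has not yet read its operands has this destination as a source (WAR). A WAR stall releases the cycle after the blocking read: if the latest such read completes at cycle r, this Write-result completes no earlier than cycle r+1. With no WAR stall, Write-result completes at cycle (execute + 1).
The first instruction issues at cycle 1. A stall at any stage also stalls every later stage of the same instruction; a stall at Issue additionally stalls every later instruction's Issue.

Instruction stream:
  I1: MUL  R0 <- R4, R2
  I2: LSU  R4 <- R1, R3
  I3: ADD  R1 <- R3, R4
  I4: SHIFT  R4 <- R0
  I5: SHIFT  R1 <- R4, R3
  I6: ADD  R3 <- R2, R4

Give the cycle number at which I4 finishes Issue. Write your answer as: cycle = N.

I1  is:1  ro:2  ex:8  wr:9
I2  is:2  ro:3  ex:4  wr:5
I3  is:3  ro:6  ex:8  wr:9  — RAW R4: wait I2 write@5
I4  is:6  ro:10  ex:11  wr:12  — WAW R4: wait I2 write@5, RAW R0: wait I1 write@9
I5  is:13  ro:14  ex:15  wr:16  — struct: SHIFT busy until I4 writes@12
I6  is:14  ro:15  ex:17  wr:18

cycle = 6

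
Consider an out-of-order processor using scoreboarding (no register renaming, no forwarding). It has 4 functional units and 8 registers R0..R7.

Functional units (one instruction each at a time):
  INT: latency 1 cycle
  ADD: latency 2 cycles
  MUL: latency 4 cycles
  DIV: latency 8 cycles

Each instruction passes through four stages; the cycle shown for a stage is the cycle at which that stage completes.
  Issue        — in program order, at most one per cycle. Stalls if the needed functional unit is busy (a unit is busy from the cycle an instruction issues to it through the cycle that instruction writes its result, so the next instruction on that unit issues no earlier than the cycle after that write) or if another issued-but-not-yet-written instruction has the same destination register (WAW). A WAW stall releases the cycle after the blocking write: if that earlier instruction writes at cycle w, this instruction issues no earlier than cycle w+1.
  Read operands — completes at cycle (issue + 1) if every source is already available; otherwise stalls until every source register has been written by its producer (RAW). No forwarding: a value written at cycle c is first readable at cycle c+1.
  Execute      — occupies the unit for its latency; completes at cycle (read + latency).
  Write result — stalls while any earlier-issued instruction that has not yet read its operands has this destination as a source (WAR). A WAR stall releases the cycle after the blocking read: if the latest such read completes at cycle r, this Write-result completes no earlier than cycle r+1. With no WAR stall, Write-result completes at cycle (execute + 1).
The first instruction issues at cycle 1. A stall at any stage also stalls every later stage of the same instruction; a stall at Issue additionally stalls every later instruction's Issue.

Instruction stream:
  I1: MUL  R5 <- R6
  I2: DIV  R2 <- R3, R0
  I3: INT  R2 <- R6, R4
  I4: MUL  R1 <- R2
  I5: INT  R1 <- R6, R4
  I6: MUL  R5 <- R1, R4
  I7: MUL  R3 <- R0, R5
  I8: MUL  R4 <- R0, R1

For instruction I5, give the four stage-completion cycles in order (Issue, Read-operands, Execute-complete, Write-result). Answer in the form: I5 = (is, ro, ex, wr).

I5 = (23, 24, 25, 26)

I1  is:1  ro:2  ex:6  wr:7
I2  is:2  ro:3  ex:11  wr:12
I3  is:13  ro:14  ex:15  wr:16  — WAW R2: wait I2 write@12
I4  is:14  ro:17  ex:21  wr:22  — RAW R2: wait I3 write@16
I5  is:23  ro:24  ex:25  wr:26  — WAW R1: wait I4 write@22
I6  is:24  ro:27  ex:31  wr:32  — RAW R1: wait I5 write@26
I7  is:33  ro:34  ex:38  wr:39  — struct: MUL busy until I6 writes@32
I8  is:40  ro:41  ex:45  wr:46  — struct: MUL busy until I7 writes@39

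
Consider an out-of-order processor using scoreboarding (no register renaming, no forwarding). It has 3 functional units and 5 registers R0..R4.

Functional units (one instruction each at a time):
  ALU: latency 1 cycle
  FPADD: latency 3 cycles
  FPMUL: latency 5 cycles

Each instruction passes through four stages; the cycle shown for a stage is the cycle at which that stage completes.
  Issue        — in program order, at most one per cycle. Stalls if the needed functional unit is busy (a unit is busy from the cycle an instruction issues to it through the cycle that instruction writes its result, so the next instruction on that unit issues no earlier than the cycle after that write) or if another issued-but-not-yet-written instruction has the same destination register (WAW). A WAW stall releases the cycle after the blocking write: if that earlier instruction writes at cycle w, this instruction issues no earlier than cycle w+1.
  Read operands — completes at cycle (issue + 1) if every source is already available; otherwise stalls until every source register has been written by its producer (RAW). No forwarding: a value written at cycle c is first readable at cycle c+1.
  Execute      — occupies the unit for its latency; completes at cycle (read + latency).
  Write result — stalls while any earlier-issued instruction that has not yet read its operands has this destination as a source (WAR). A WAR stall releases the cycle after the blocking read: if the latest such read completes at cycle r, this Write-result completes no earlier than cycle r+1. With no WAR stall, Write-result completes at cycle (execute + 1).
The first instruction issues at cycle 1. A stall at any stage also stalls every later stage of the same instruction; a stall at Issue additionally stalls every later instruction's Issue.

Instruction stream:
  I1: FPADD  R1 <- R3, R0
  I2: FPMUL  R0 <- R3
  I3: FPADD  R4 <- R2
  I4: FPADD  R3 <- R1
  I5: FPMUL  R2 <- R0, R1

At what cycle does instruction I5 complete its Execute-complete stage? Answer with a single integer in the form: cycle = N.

cycle = 20

I1  is:1  ro:2  ex:5  wr:6
I2  is:2  ro:3  ex:8  wr:9
I3  is:7  ro:8  ex:11  wr:12  — struct: FPADD busy until I1 writes@6
I4  is:13  ro:14  ex:17  wr:18  — struct: FPADD busy until I3 writes@12
I5  is:14  ro:15  ex:20  wr:21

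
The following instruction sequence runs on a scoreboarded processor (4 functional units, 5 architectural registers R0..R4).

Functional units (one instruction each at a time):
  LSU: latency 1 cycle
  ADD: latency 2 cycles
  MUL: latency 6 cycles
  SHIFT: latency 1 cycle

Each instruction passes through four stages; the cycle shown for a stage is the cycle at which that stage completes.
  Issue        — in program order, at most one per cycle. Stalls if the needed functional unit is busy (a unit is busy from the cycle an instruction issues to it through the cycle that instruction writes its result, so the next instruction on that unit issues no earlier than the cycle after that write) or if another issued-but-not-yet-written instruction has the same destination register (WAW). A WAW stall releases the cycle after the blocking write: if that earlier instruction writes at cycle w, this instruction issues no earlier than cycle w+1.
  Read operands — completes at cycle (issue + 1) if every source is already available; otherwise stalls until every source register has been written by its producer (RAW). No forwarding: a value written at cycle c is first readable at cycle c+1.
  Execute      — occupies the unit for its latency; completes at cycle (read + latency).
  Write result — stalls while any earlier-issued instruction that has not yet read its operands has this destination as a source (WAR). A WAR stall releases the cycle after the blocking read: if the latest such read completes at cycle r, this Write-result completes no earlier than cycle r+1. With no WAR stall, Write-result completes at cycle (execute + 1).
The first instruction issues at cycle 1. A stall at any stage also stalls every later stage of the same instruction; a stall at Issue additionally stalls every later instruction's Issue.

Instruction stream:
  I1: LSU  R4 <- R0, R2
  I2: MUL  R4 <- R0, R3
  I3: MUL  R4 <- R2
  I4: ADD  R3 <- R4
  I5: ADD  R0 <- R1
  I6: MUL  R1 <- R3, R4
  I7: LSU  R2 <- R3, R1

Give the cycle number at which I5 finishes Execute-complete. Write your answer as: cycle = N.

  I1 | 1 | 2 | 3 | 4
  I2 | 5 | 6 | 12 | 13   WAW R4: wait I1 write@4
  I3 | 14 | 15 | 21 | 22   struct: MUL busy until I2 writes@13
  I4 | 15 | 23 | 25 | 26   RAW R4: wait I3 write@22
  I5 | 27 | 28 | 30 | 31   struct: ADD busy until I4 writes@26
  I6 | 28 | 29 | 35 | 36
  I7 | 29 | 37 | 38 | 39   RAW R1: wait I6 write@36

cycle = 30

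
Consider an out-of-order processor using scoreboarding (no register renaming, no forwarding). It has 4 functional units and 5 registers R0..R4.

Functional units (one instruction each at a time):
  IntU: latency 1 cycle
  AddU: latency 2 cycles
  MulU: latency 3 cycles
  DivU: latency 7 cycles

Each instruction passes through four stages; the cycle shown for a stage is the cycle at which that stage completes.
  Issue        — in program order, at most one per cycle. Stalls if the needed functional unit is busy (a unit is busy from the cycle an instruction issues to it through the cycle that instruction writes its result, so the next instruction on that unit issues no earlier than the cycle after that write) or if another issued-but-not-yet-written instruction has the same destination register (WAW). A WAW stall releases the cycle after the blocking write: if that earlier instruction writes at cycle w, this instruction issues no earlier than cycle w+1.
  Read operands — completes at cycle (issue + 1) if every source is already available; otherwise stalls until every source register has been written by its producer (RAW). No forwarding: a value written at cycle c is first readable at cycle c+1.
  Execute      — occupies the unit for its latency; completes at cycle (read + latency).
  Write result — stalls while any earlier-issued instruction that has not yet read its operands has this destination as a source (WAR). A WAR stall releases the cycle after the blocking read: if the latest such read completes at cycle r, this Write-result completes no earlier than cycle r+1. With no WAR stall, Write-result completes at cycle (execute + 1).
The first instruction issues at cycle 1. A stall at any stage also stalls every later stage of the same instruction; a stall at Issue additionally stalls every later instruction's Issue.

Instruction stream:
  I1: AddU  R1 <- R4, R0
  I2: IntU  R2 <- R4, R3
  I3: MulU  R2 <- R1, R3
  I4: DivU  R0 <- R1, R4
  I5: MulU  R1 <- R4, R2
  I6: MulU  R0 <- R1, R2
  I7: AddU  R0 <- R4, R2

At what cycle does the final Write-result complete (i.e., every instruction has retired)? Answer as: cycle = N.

I1  is:1  ro:2  ex:4  wr:5
I2  is:2  ro:3  ex:4  wr:5
I3  is:6  ro:7  ex:10  wr:11  — WAW R2: wait I2 write@5
I4  is:7  ro:8  ex:15  wr:16
I5  is:12  ro:13  ex:16  wr:17  — struct: MulU busy until I3 writes@11
I6  is:18  ro:19  ex:22  wr:23  — struct: MulU busy until I5 writes@17
I7  is:24  ro:25  ex:27  wr:28  — WAW R0: wait I6 write@23

cycle = 28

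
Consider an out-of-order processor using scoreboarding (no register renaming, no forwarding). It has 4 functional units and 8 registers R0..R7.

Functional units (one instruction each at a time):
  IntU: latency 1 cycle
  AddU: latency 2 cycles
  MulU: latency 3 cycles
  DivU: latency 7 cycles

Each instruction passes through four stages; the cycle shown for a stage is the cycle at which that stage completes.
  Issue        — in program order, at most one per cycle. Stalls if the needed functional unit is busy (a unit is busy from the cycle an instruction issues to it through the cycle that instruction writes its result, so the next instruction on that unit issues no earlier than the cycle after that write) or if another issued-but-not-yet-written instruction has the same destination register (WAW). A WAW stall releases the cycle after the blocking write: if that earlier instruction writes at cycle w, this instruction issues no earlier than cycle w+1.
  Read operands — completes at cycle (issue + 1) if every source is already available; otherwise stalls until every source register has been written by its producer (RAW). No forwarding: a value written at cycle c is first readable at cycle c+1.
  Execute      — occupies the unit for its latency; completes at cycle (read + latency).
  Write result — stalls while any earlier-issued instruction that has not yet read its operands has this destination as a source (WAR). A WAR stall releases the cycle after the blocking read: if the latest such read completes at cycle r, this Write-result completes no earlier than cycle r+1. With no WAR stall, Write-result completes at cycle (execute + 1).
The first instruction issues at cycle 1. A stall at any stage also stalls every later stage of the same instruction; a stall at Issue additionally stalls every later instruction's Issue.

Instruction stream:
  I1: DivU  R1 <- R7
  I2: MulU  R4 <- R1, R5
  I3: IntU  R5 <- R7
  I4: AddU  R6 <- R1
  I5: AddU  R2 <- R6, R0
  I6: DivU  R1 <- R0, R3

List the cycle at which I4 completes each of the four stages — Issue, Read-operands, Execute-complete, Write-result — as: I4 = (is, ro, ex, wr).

  I1 | 1 | 2 | 9 | 10
  I2 | 2 | 11 | 14 | 15   RAW R1: wait I1 write@10
  I3 | 3 | 4 | 5 | 12   WAR R5: wait I2 read@11
  I4 | 4 | 11 | 13 | 14   RAW R1: wait I1 write@10
  I5 | 15 | 16 | 18 | 19   struct: AddU busy until I4 writes@14
  I6 | 16 | 17 | 24 | 25

I4 = (4, 11, 13, 14)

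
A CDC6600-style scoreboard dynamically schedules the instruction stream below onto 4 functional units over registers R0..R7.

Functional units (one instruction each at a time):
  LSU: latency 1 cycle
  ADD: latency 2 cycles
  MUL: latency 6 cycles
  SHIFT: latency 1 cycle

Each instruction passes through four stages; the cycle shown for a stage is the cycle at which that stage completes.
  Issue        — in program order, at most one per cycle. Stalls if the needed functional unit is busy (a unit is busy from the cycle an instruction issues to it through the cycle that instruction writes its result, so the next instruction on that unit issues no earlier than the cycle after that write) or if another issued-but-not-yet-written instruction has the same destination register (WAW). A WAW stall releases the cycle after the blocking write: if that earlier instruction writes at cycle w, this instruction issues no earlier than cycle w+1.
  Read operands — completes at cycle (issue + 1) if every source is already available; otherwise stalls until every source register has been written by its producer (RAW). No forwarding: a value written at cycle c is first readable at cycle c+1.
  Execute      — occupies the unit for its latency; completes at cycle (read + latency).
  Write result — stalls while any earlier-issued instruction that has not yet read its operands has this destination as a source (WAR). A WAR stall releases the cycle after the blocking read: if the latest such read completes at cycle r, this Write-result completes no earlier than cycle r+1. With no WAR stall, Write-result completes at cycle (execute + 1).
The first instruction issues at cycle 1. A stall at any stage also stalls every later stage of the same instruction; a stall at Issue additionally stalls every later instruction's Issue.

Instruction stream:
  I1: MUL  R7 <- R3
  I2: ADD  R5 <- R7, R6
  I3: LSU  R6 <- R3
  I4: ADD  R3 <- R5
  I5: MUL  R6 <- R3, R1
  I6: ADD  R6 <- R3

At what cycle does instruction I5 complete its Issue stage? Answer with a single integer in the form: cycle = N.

I1  is:1  ro:2  ex:8  wr:9
I2  is:2  ro:10  ex:12  wr:13  — RAW R7: wait I1 write@9
I3  is:3  ro:4  ex:5  wr:11  — WAR R6: wait I2 read@10
I4  is:14  ro:15  ex:17  wr:18  — struct: ADD busy until I2 writes@13
I5  is:15  ro:19  ex:25  wr:26  — RAW R3: wait I4 write@18
I6  is:27  ro:28  ex:30  wr:31  — WAW R6: wait I5 write@26

cycle = 15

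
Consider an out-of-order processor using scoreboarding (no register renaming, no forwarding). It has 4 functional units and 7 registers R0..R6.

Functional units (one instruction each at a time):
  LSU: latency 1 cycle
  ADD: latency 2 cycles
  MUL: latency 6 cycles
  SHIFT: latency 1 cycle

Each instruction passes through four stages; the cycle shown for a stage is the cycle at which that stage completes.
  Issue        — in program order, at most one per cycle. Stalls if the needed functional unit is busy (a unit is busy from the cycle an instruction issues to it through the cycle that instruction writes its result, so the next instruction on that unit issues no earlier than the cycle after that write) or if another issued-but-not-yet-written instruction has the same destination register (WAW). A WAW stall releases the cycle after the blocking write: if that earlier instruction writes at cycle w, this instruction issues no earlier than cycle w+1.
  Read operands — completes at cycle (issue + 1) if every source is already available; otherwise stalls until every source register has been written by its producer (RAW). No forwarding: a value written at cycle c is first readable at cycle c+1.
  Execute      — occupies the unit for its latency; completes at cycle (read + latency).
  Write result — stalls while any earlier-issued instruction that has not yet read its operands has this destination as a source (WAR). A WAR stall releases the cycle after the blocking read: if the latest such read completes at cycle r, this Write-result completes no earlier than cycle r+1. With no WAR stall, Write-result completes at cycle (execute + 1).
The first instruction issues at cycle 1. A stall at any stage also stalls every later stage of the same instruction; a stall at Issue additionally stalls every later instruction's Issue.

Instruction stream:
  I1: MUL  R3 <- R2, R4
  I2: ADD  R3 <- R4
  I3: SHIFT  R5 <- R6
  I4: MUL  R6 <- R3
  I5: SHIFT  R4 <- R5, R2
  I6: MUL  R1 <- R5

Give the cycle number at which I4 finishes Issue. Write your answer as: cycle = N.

I1: IS=1 RO=2 EX=8 WR=9
I2: IS=10 RO=11 EX=13 WR=14  [WAW R3: wait I1 write@9]
I3: IS=11 RO=12 EX=13 WR=14
I4: IS=12 RO=15 EX=21 WR=22  [RAW R3: wait I2 write@14]
I5: IS=15 RO=16 EX=17 WR=18  [struct: SHIFT busy until I3 writes@14]
I6: IS=23 RO=24 EX=30 WR=31  [struct: MUL busy until I4 writes@22]

cycle = 12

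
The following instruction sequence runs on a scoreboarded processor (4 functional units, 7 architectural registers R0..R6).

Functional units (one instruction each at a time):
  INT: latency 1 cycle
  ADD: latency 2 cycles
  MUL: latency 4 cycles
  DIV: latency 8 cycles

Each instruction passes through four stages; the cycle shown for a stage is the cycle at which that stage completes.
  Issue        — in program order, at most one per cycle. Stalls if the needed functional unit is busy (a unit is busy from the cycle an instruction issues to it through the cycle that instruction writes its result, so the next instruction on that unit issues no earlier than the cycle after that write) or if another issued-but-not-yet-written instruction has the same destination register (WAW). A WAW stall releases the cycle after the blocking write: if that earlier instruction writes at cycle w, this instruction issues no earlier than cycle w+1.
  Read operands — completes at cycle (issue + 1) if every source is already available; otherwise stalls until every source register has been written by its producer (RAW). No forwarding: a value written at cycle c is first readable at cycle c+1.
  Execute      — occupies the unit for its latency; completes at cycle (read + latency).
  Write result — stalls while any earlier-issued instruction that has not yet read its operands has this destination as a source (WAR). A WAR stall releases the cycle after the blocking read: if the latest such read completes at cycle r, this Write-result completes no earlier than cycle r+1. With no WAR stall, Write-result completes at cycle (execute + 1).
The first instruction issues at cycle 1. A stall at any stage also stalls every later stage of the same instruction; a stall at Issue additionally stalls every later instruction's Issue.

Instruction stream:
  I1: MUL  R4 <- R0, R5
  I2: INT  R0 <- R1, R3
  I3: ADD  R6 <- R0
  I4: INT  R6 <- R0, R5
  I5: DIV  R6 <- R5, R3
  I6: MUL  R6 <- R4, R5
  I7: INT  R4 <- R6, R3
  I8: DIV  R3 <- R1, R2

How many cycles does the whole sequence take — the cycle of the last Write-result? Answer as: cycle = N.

t=1  I1→MUL
t=2  I1 RO · I2→INT
t=3  I2 RO · I3→ADD
t=4  I2 EX
t=5  I2 WR R0
t=6  I1 EX · I3 RO
t=7  I1 WR R4
t=8  I3 EX
t=9  I3 WR R6
t=10  I4→INT
t=11  I4 RO
t=12  I4 EX
t=13  I4 WR R6
t=14  I5→DIV
t=15  I5 RO
t=23  I5 EX
t=24  I5 WR R6
t=25  I6→MUL
t=26  I6 RO · I7→INT
t=27  I8→DIV
t=28  I8 RO
t=30  I6 EX
t=31  I6 WR R6
t=32  I7 RO
t=33  I7 EX
t=34  I7 WR R4
t=36  I8 EX
t=37  I8 WR R3

cycle = 37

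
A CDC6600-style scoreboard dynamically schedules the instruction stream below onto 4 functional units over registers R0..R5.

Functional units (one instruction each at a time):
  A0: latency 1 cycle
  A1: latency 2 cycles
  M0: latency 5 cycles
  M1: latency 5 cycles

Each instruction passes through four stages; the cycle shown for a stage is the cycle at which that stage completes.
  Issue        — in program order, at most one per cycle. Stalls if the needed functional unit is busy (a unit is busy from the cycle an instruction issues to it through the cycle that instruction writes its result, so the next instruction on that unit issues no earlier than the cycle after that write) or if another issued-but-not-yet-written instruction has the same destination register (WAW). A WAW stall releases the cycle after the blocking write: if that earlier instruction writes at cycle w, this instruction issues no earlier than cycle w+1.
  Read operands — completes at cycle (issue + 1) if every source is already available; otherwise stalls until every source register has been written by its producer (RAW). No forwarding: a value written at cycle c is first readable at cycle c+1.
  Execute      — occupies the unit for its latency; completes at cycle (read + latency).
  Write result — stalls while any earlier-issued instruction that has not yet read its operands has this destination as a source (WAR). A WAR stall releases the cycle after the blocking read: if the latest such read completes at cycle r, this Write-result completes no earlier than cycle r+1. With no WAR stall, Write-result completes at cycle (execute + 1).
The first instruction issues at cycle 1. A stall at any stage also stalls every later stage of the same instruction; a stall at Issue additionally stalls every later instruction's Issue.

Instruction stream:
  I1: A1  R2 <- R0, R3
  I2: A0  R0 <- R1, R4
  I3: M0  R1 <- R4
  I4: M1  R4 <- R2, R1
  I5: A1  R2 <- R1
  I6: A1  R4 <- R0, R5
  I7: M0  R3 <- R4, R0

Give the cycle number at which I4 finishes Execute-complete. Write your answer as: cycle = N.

c1: I1 issues→A1
c2: I1 reads; I2 issues→A0
c3: I2 reads; I3 issues→M0
c4: I1 exec-done; I2 exec-done; I3 reads; I4 issues→M1
c5: I1 writes R2; I2 writes R0
c6: I5 issues→A1
c9: I3 exec-done
c10: I3 writes R1
c11: I4 reads; I5 reads
c13: I5 exec-done
c14: I5 writes R2
c16: I4 exec-done
c17: I4 writes R4
c18: I6 issues→A1
c19: I6 reads; I7 issues→M0
c21: I6 exec-done
c22: I6 writes R4
c23: I7 reads
c28: I7 exec-done
c29: I7 writes R3

cycle = 16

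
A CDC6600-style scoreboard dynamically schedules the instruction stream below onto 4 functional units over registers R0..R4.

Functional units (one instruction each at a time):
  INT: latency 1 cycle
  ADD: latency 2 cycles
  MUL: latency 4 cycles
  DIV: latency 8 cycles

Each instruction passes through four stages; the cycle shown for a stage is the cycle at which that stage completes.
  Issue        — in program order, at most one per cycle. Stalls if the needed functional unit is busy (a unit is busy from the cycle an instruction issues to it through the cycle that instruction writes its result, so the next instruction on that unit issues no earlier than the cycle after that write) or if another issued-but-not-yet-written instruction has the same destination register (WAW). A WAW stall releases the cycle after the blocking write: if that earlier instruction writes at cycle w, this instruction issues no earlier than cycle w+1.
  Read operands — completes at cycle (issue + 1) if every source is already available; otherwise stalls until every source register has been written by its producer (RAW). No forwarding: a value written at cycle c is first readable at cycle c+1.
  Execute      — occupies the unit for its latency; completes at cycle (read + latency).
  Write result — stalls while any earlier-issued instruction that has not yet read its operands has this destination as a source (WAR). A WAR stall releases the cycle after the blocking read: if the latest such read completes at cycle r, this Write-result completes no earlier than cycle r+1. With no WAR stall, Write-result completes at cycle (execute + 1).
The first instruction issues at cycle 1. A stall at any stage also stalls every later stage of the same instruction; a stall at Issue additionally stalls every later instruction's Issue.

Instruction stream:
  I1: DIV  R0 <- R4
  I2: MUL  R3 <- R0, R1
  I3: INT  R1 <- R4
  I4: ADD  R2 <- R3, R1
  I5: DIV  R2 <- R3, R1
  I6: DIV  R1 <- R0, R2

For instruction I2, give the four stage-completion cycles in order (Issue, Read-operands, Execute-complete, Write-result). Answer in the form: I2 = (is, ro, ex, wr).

c1: I1→DIV
c2: I1 RO, I2→MUL
c3: I3→INT
c4: I3 RO, I4→ADD
c5: I3 EX
c10: I1 EX
c11: I1 WR R0
c12: I2 RO
c13: I3 WR R1
c16: I2 EX
c17: I2 WR R3
c18: I4 RO
c20: I4 EX
c21: I4 WR R2
c22: I5→DIV
c23: I5 RO
c31: I5 EX
c32: I5 WR R2
c33: I6→DIV
c34: I6 RO
c42: I6 EX
c43: I6 WR R1

I2 = (2, 12, 16, 17)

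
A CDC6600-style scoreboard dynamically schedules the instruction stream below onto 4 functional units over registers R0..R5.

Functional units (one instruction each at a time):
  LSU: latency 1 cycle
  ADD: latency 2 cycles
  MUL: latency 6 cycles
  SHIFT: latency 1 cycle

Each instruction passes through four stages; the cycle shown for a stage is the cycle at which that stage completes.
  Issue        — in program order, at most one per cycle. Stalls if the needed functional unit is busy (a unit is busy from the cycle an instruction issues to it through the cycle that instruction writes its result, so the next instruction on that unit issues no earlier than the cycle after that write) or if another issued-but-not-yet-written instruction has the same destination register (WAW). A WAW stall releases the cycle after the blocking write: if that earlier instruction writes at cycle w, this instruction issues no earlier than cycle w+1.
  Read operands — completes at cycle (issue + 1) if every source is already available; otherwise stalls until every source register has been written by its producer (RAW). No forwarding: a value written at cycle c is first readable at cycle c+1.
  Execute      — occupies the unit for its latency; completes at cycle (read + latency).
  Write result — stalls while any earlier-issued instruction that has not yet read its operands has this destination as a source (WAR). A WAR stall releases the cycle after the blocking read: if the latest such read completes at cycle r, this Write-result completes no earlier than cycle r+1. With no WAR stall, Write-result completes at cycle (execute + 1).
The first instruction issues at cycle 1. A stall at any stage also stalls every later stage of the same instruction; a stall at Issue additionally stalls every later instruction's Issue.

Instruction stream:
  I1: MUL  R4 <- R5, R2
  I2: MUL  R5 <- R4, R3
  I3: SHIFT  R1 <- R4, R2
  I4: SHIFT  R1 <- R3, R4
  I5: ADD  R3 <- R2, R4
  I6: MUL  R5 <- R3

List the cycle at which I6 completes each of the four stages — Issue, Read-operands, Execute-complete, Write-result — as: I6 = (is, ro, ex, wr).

I6 = (19, 21, 27, 28)

[1] issue I1 (MUL)
[2] I1 read-ops
[8] I1 finished on MUL
[9] I1→R4
[10] issue I2 (MUL)
[11] I2 read-ops, issue I3 (SHIFT)
[12] I3 read-ops
[13] I3 finished on SHIFT
[14] I3→R1
[15] issue I4 (SHIFT)
[16] I4 read-ops, issue I5 (ADD)
[17] I2 finished on MUL, I4 finished on SHIFT, I5 read-ops
[18] I2→R5, I4→R1
[19] I5 finished on ADD, issue I6 (MUL)
[20] I5→R3
[21] I6 read-ops
[27] I6 finished on MUL
[28] I6→R5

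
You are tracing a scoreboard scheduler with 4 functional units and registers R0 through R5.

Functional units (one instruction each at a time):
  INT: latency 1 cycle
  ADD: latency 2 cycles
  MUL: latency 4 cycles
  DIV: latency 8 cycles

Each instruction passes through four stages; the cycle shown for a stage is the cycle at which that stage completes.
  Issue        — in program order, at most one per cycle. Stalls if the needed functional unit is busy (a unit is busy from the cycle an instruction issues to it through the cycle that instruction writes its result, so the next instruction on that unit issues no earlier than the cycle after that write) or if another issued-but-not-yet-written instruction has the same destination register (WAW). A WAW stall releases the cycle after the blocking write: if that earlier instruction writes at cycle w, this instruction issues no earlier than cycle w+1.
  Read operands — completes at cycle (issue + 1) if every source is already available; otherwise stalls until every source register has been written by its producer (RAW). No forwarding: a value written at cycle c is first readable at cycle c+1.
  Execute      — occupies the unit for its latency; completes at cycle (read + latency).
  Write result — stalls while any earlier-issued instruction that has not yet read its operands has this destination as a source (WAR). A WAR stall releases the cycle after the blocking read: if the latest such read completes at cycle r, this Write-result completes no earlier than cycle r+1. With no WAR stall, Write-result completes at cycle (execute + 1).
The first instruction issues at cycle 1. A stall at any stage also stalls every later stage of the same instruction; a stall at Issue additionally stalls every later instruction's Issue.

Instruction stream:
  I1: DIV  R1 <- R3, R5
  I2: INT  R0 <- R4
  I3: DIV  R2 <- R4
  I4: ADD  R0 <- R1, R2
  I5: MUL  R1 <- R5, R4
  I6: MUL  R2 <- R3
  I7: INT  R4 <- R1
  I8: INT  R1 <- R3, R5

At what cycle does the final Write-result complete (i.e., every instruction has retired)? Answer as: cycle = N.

[1] I1 issues→DIV
[2] I1 reads; I2 issues→INT
[3] I2 reads
[4] I2 exec-done
[5] I2 writes R0
[10] I1 exec-done
[11] I1 writes R1
[12] I3 issues→DIV
[13] I3 reads; I4 issues→ADD
[14] I5 issues→MUL
[15] I5 reads
[19] I5 exec-done
[21] I3 exec-done
[22] I3 writes R2
[23] I4 reads
[24] I5 writes R1
[25] I4 exec-done; I6 issues→MUL
[26] I4 writes R0; I6 reads; I7 issues→INT
[27] I7 reads
[28] I7 exec-done
[29] I7 writes R4
[30] I6 exec-done; I8 issues→INT
[31] I6 writes R2; I8 reads
[32] I8 exec-done
[33] I8 writes R1

cycle = 33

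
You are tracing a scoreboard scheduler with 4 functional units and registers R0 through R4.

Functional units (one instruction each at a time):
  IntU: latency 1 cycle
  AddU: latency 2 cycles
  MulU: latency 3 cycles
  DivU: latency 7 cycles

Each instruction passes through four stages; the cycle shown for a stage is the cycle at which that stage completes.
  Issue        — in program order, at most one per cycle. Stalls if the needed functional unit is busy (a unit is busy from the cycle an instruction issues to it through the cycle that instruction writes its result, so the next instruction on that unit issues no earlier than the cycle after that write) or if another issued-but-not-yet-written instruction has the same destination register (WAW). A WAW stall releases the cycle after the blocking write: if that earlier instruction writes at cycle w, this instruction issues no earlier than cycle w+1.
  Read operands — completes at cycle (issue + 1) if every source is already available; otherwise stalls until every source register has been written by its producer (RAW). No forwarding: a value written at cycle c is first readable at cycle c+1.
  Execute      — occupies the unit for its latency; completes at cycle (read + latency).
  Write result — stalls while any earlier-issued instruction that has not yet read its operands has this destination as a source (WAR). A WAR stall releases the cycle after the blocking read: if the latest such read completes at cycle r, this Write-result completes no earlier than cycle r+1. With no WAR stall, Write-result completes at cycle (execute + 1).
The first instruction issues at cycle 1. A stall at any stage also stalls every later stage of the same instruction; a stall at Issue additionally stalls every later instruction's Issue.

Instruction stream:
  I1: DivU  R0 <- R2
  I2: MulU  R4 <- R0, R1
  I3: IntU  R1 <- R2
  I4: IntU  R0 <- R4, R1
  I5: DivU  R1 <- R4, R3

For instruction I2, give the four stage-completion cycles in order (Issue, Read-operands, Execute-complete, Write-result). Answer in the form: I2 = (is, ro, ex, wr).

I1  is:1  ro:2  ex:9  wr:10
I2  is:2  ro:11  ex:14  wr:15  — RAW R0: wait I1 write@10
I3  is:3  ro:4  ex:5  wr:12  — WAR R1: wait I2 read@11
I4  is:13  ro:16  ex:17  wr:18  — struct: IntU busy until I3 writes@12, RAW R4: wait I2 write@15
I5  is:14  ro:16  ex:23  wr:24  — RAW R4: wait I2 write@15

I2 = (2, 11, 14, 15)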